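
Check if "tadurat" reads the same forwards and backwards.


Word: "tadurat"
Reversed: "tarudat"
Forward == Backward? tadurat != tarudat
Palindrome = No


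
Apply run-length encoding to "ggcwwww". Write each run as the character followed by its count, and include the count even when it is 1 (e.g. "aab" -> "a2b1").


String: "ggcwwww"
Scanning for consecutive runs:
  'g' x 2
  'c' x 1
  'w' x 4
RLE = "g2c1w4"


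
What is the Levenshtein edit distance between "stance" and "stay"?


Word 1: "stance" (length 6)
Word 2: "stay" (length 4)
One optimal edit sequence (insert/delete/substitute each cost 1):
  1. keep 's'
  2. keep 't'
  3. keep 'a'
  4. delete 'n'  (+1)
  5. delete 'c'  (+1)
  6. substitute 'e' -> 'y'  (+1)
Total edit operations: 3
Edit distance = 3


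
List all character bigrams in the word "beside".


Word: "beside" (length 6)
Number of bigrams = 6 - 2 + 1 = 5
  Position 0: "be"
  Position 1: "es"
  Position 2: "si"
  Position 3: "id"
  Position 4: "de"
Bigrams = "be", "es", "si", "id", "de"


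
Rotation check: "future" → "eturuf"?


Word: "future", Candidate: "eturuf"
Method: check if candidate is substring of word+word
"futurefuture" contains "eturuf"? No
Is rotation = No


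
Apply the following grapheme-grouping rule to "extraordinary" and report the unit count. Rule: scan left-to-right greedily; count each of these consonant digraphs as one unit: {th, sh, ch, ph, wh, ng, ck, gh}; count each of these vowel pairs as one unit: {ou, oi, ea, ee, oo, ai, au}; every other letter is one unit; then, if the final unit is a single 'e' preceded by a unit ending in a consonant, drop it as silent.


Word: "extraordinary" (13 letters)
Left-to-right scan:
  (1) 'e' (letter)
  (2) 'x' (letter)
  (3) 't' (letter)
  (4) 'r' (letter)
  (5) 'a' (letter)
  (6) 'o' (letter)
  (7) 'r' (letter)
  (8) 'd' (letter)
  (9) 'i' (letter)
  (10) 'n' (letter)
  (11) 'a' (letter)
  (12) 'r' (letter)
  (13) 'y' (letter)
Units from scan: 13
Sound units = 13 units


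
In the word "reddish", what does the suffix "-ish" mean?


Suffix: -ish
Example: reddish (red + -ish, with a spelling change)
Meaning = somewhat / having the qualities of


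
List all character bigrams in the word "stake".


Word: "stake" (length 5)
Number of bigrams = 5 - 2 + 1 = 4
  Position 0: "st"
  Position 1: "ta"
  Position 2: "ak"
  Position 3: "ke"
Bigrams = "st", "ta", "ak", "ke"


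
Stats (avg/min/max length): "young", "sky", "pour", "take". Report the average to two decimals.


Lengths: "young"=5, "sky"=3, "pour"=4, "take"=4
Sum = 16, Count = 4
Average = 16/4 = 4.00
= avg=4.00, min=3, max=5


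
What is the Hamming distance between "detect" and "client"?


Comparing character by character (same length = 6):
  Pos 0: 'd' vs 'c' !=
  Pos 1: 'e' vs 'l' !=
  Pos 2: 't' vs 'i' !=
  Pos 3: 'e' vs 'e' =
  Pos 4: 'c' vs 'n' !=
  Pos 5: 't' vs 't' =
Hamming distance = 4


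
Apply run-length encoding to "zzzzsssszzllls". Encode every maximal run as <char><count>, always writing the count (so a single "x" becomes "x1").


String: "zzzzsssszzllls"
Scanning for consecutive runs:
  'z' x 4
  's' x 4
  'z' x 2
  'l' x 3
  's' x 1
RLE = "z4s4z2l3s1"


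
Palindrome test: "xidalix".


Word: "xidalix"
Reversed: "xiladix"
Forward == Backward? xidalix != xiladix
Palindrome = No


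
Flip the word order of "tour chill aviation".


Original: "tour chill aviation"
Words (1..n): tour | chill | aviation
Reversed (n..1): aviation | chill | tour
Result = "aviation chill tour"


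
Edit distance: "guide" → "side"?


Word 1: "guide" (length 5)
Word 2: "side" (length 4)
One optimal edit sequence (insert/delete/substitute each cost 1):
  1. delete 'g'  (+1)
  2. substitute 'u' -> 's'  (+1)
  3. keep 'i'
  4. keep 'd'
  5. keep 'e'
Total edit operations: 2
Edit distance = 2


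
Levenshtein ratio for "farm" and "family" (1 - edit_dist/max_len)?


Word 1: "farm" (length 4)
Word 2: "family" (length 6)
One optimal edit sequence:
  1. keep 'f'
  2. keep 'a'
  3. insert 'm'  (+1)
  4. insert 'i'  (+1)
  5. substitute 'r' -> 'l'  (+1)
  6. substitute 'm' -> 'y'  (+1)
Edit distance = 4
Max length = max(4, 6) = 6
Similarity = 1 - 4/6
= 0.3333


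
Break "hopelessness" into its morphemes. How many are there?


Word: "hopelessness"
Morphemes: hope / -less / -ness
Each morpheme carries meaning
= 3 morphemes


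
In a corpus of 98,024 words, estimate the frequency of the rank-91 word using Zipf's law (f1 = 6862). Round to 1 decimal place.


Zipf's law: f(r) = f(1) / r
f(1) = 6862
f(91) = 6862 / 91
= 75.4 occurrences


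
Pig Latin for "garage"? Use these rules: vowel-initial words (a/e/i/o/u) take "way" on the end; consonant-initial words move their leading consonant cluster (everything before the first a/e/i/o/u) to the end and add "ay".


Word: "garage"
Starts with consonant(s) → move to end, add 'ay'
Consonant cluster: "g"
Pig Latin = "aragegay"


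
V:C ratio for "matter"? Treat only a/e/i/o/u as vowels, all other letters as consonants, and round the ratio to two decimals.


Word: "matter"
Vowels (a,e,i,o,u): 2
Consonants: 4
Ratio = 2/4
= 0.50


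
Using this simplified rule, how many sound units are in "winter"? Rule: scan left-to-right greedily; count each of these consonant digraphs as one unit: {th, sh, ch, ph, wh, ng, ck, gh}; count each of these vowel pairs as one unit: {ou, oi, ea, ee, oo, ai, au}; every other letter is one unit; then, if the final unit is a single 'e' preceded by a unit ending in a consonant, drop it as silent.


Word: "winter" (6 letters)
Left-to-right scan:
  [1] 'w' (letter)
  [2] 'i' (letter)
  [3] 'n' (letter)
  [4] 't' (letter)
  [5] 'e' (letter)
  [6] 'r' (letter)
Units from scan: 6
Sound units = 6 units


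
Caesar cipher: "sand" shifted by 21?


Word: "sand"
Shift: 21
Each letter → (letter + shift) mod 26:
  's' (18) + 21 = 13 → 'n'
  'a' (0) + 21 = 21 → 'v'
  'n' (13) + 21 = 8 → 'i'
  'd' (3) + 21 = 24 → 'y'
Result = "nviy"


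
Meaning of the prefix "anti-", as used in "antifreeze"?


Prefix: anti-
Example: antifreeze = anti- + freeze
Meaning = against


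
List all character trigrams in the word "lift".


Word: "lift" (length 4)
Number of trigrams = 4 - 3 + 1 = 2
  Position 0: "lif"
  Position 1: "ift"
Trigrams = "lif", "ift"


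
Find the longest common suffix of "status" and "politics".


Word 1: "status"
Word 2: "politics"
Comparing from end:
  Pos -1: 's' == 's'
  Pos -2: 'u' != 'c' (stop)
LCS = "s" (length 1)


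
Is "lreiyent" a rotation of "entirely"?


Word: "entirely", Candidate: "lreiyent"
Method: check if candidate is substring of word+word
"entirelyentirely" contains "lreiyent"? No
Is rotation = No


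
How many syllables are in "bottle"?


Word: "bottle"
Syllable breakdown: bot · tle
Counting: 2 parts
= 2 syllables


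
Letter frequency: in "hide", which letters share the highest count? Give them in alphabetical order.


Word: "hide"
Letter counts:
  'd': 1
  'e': 1
  'h': 1
  'i': 1
Maximum count = 1
Most frequent = 'd', 'e', 'h', 'i' (1 time each)


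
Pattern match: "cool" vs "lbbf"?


Pattern of "cool": [0, 1, 1, 2]
Pattern of "lbbf": [0, 1, 1, 2]
Patterns match
Same pattern = Yes


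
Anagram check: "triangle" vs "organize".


Word 1: "triangle" → sorted: aegilnrt
Word 2: "organize" → sorted: aeginorz
Same letters? aegilnrt != aeginorz
Anagram = No


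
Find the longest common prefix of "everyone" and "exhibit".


Word 1: "everyone"
Word 2: "exhibit"
Comparing from start:
  Pos 0: 'e' == 'e'
  Pos 1: 'v' != 'x' (stop)
LCP = "e" (length 1)


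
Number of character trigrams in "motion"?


Word: "motion" (length 6)
Number of 3-grams = length - 3 + 1 = 6 - 3 + 1
= 4


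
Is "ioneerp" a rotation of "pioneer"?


Word: "pioneer", Candidate: "ioneerp"
Method: check if candidate is substring of word+word
"pioneerpioneer" contains "ioneerp"? Yes
Is rotation = Yes


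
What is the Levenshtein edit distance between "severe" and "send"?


Word 1: "severe" (length 6)
Word 2: "send" (length 4)
One optimal edit sequence (insert/delete/substitute each cost 1):
  1. keep 's'
  2. delete 'e'  (+1)
  3. delete 'v'  (+1)
  4. keep 'e'
  5. substitute 'r' -> 'n'  (+1)
  6. substitute 'e' -> 'd'  (+1)
Total edit operations: 4
Edit distance = 4


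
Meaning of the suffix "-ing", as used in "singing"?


Suffix: -ing
Example: singing = sing + -ing
Meaning = present participle


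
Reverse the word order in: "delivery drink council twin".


Original: "delivery drink council twin"
Words (1..n): delivery | drink | council | twin
Reversed (n..1): twin | council | drink | delivery
Result = "twin council drink delivery"


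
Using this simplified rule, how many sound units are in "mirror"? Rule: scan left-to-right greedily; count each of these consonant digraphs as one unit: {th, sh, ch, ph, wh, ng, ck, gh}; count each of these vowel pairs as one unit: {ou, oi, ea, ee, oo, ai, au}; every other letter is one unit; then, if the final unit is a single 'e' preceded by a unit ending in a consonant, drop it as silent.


Word: "mirror" (6 letters)
Left-to-right scan:
  [1] 'm' (letter)
  [2] 'i' (letter)
  [3] 'r' (letter)
  [4] 'r' (letter)
  [5] 'o' (letter)
  [6] 'r' (letter)
Units from scan: 6
Sound units = 6 units


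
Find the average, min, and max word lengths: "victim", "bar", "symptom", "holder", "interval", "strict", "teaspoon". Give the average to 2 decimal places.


Lengths: "victim"=6, "bar"=3, "symptom"=7, "holder"=6, "interval"=8, "strict"=6, "teaspoon"=8
Sum = 44, Count = 7
Average = 44/7 = 6.29
= avg=6.29, min=3, max=8


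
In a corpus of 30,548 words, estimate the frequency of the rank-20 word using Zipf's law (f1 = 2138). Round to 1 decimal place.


Zipf's law: f(r) = f(1) / r
f(1) = 2138
f(20) = 2138 / 20
= 106.9 occurrences


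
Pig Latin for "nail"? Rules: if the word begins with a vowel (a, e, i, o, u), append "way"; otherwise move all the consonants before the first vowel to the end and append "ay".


Word: "nail"
Starts with consonant(s) → move to end, add 'ay'
Consonant cluster: "n"
Pig Latin = "ailnay"


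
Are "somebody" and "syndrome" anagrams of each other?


Word 1: "somebody" → sorted: bdemoosy
Word 2: "syndrome" → sorted: demnorsy
Same letters? bdemoosy != demnorsy
Anagram = No


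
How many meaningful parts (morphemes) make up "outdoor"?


Word: "outdoor"
Morphemes: out- / door
Each morpheme carries meaning
= 2 morphemes


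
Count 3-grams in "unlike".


Word: "unlike" (length 6)
Number of 3-grams = length - 3 + 1 = 6 - 3 + 1
= 4


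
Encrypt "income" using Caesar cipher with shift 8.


Word: "income"
Shift: 8
Each letter → (letter + shift) mod 26:
  'i' (8) + 8 = 16 → 'q'
  'n' (13) + 8 = 21 → 'v'
  'c' (2) + 8 = 10 → 'k'
  'o' (14) + 8 = 22 → 'w'
  'm' (12) + 8 = 20 → 'u'
  'e' (4) + 8 = 12 → 'm'
Result = "qvkwum"


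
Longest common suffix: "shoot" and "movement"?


Word 1: "shoot"
Word 2: "movement"
Comparing from end:
  Pos -1: 't' == 't'
  Pos -2: 'o' != 'n' (stop)
LCS = "t" (length 1)


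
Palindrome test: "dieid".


Word: "dieid"
Reversed: "dieid"
Forward == Backward? dieid == dieid
Palindrome = Yes


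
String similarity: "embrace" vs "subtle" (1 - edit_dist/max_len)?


Word 1: "embrace" (length 7)
Word 2: "subtle" (length 6)
One optimal edit sequence:
  1. substitute 'e' -> 's'  (+1)
  2. substitute 'm' -> 'u'  (+1)
  3. keep 'b'
  4. delete 'r'  (+1)
  5. substitute 'a' -> 't'  (+1)
  6. substitute 'c' -> 'l'  (+1)
  7. keep 'e'
Edit distance = 5
Max length = max(7, 6) = 7
Similarity = 1 - 5/7
= 0.2857


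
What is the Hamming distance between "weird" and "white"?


Comparing character by character (same length = 5):
  Pos 0: 'w' vs 'w' =
  Pos 1: 'e' vs 'h' !=
  Pos 2: 'i' vs 'i' =
  Pos 3: 'r' vs 't' !=
  Pos 4: 'd' vs 'e' !=
Hamming distance = 3


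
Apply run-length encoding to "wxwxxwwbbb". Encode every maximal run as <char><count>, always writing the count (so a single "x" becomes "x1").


String: "wxwxxwwbbb"
Scanning for consecutive runs:
  'w' x 1
  'x' x 1
  'w' x 1
  'x' x 2
  'w' x 2
  'b' x 3
RLE = "w1x1w1x2w2b3"


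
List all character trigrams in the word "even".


Word: "even" (length 4)
Number of trigrams = 4 - 3 + 1 = 2
  Position 0: "eve"
  Position 1: "ven"
Trigrams = "eve", "ven"


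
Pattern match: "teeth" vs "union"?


Pattern of "teeth": [0, 1, 1, 0, 2]
Pattern of "union": [0, 1, 2, 3, 1]
Patterns do not match
Same pattern = No


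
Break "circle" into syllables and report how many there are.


Word: "circle"
Syllable breakdown: cir | cle
Counting: 2 parts
= 2 syllables


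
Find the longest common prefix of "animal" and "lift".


Word 1: "animal"
Word 2: "lift"
Comparing from start:
  Pos 0: 'a' != 'l' (stop)
LCP = "" (length 0)


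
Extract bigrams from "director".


Word: "director" (length 8)
Number of bigrams = 8 - 2 + 1 = 7
  Position 0: "di"
  Position 1: "ir"
  Position 2: "re"
  Position 3: "ec"
  Position 4: "ct"
  Position 5: "to"
  Position 6: "or"
Bigrams = "di", "ir", "re", "ec", "ct", "to", "or"


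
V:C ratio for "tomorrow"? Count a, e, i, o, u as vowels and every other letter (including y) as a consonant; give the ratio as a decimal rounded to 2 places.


Word: "tomorrow"
Vowels (a,e,i,o,u): 3
Consonants: 5
Ratio = 3/5
= 0.60


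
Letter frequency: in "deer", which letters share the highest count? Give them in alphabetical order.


Word: "deer"
Letter counts:
  'd': 1
  'e': 2
  'r': 1
Maximum count = 2
Most frequent = 'e' (2 times each)


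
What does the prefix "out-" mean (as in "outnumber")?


Prefix: out-
Example: outnumber = out- + number
Meaning = surpass


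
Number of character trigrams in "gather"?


Word: "gather" (length 6)
Number of 3-grams = length - 3 + 1 = 6 - 3 + 1
= 4


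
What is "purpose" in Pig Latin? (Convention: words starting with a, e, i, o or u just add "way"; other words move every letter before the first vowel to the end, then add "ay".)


Word: "purpose"
Starts with consonant(s) → move to end, add 'ay'
Consonant cluster: "p"
Pig Latin = "urposepay"


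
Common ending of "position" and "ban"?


Word 1: "position"
Word 2: "ban"
Comparing from end:
  Pos -1: 'n' == 'n'
  Pos -2: 'o' != 'a' (stop)
LCS = "n" (length 1)


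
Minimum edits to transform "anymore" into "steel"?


Word 1: "anymore" (length 7)
Word 2: "steel" (length 5)
One optimal edit sequence (insert/delete/substitute each cost 1):
  1. delete 'a'  (+1)
  2. delete 'n'  (+1)
  3. substitute 'y' -> 's'  (+1)
  4. substitute 'm' -> 't'  (+1)
  5. substitute 'o' -> 'e'  (+1)
  6. substitute 'r' -> 'e'  (+1)
  7. substitute 'e' -> 'l'  (+1)
Total edit operations: 7
Edit distance = 7


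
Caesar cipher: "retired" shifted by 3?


Word: "retired"
Shift: 3
Each letter → (letter + shift) mod 26:
  'r' (17) + 3 = 20 → 'u'
  'e' (4) + 3 = 7 → 'h'
  't' (19) + 3 = 22 → 'w'
  'i' (8) + 3 = 11 → 'l'
  'r' (17) + 3 = 20 → 'u'
  'e' (4) + 3 = 7 → 'h'
  'd' (3) + 3 = 6 → 'g'
Result = "uhwluhg"


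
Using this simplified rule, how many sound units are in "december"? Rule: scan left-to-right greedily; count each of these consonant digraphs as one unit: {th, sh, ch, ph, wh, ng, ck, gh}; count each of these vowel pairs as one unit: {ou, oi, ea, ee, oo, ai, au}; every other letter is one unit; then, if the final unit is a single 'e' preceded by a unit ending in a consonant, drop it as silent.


Word: "december" (8 letters)
Left-to-right scan:
  [1] 'd' (letter)
  [2] 'e' (letter)
  [3] 'c' (letter)
  [4] 'e' (letter)
  [5] 'm' (letter)
  [6] 'b' (letter)
  [7] 'e' (letter)
  [8] 'r' (letter)
Units from scan: 8
Sound units = 8 units


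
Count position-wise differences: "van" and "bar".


Comparing character by character (same length = 3):
  Pos 0: 'v' vs 'b' !=
  Pos 1: 'a' vs 'a' =
  Pos 2: 'n' vs 'r' !=
Hamming distance = 2


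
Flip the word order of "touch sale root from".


Original: "touch sale root from"
Words (1..n): touch | sale | root | from
Reversed (n..1): from | root | sale | touch
Result = "from root sale touch"


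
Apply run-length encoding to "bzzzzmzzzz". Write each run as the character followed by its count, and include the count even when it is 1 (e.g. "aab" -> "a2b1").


String: "bzzzzmzzzz"
Scanning for consecutive runs:
  'b' x 1
  'z' x 4
  'm' x 1
  'z' x 4
RLE = "b1z4m1z4"


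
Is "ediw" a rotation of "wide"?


Word: "wide", Candidate: "ediw"
Method: check if candidate is substring of word+word
"widewide" contains "ediw"? No
Is rotation = No


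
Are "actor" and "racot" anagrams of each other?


Word 1: "actor" → sorted: acort
Word 2: "racot" → sorted: acort
Same letters? acort == acort
Anagram = Yes


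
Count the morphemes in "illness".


Word: "illness"
Morphemes: ill + -ness
Each morpheme carries meaning
= 2 morphemes


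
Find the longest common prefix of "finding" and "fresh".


Word 1: "finding"
Word 2: "fresh"
Comparing from start:
  Pos 0: 'f' == 'f'
  Pos 1: 'i' != 'r' (stop)
LCP = "f" (length 1)


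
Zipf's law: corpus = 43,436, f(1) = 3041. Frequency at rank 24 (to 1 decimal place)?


Zipf's law: f(r) = f(1) / r
f(1) = 3041
f(24) = 3041 / 24
= 126.7 occurrences


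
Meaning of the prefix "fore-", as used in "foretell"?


Prefix: fore-
Example: foretell = fore- + tell
Meaning = before


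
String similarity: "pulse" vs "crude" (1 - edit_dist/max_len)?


Word 1: "pulse" (length 5)
Word 2: "crude" (length 5)
One optimal edit sequence:
  1. substitute 'p' -> 'c'  (+1)
  2. substitute 'u' -> 'r'  (+1)
  3. substitute 'l' -> 'u'  (+1)
  4. substitute 's' -> 'd'  (+1)
  5. keep 'e'
Edit distance = 4
Max length = max(5, 5) = 5
Similarity = 1 - 4/5
= 0.2000


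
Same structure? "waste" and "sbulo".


Pattern of "waste": [0, 1, 2, 3, 4]
Pattern of "sbulo": [0, 1, 2, 3, 4]
Patterns match
Same pattern = Yes


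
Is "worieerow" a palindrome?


Word: "worieerow"
Reversed: "woreeirow"
Forward == Backward? worieerow != woreeirow
Palindrome = No


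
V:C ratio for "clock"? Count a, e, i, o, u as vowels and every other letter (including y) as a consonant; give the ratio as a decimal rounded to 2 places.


Word: "clock"
Vowels (a,e,i,o,u): 1
Consonants: 4
Ratio = 1/4
= 0.25


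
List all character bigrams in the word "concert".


Word: "concert" (length 7)
Number of bigrams = 7 - 2 + 1 = 6
  Position 0: "co"
  Position 1: "on"
  Position 2: "nc"
  Position 3: "ce"
  Position 4: "er"
  Position 5: "rt"
Bigrams = "co", "on", "nc", "ce", "er", "rt"


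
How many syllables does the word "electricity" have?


Word: "electricity"
Syllable breakdown: e | lec | tric | i | ty
Counting: 5 parts
= 5 syllables


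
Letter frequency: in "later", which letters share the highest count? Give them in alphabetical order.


Word: "later"
Letter counts:
  'a': 1
  'e': 1
  'l': 1
  'r': 1
  't': 1
Maximum count = 1
Most frequent = 'a', 'e', 'l', 'r', 't' (1 time each)


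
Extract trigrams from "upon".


Word: "upon" (length 4)
Number of trigrams = 4 - 3 + 1 = 2
  Position 0: "upo"
  Position 1: "pon"
Trigrams = "upo", "pon"


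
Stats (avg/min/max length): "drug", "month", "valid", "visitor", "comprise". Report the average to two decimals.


Lengths: "drug"=4, "month"=5, "valid"=5, "visitor"=7, "comprise"=8
Sum = 29, Count = 5
Average = 29/5 = 5.80
= avg=5.80, min=4, max=8


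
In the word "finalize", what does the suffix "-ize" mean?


Suffix: -ize
As in: finalize -> final + -ize
Meaning = to make


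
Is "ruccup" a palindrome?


Word: "ruccup"
Reversed: "puccur"
Forward == Backward? ruccup != puccur
Palindrome = No


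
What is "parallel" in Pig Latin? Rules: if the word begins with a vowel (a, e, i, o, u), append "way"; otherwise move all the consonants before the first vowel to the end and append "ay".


Word: "parallel"
Starts with consonant(s) → move to end, add 'ay'
Consonant cluster: "p"
Pig Latin = "arallelpay"


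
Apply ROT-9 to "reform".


Word: "reform"
Shift: 9
Each letter → (letter + shift) mod 26:
  'r' (17) + 9 = 0 → 'a'
  'e' (4) + 9 = 13 → 'n'
  'f' (5) + 9 = 14 → 'o'
  'o' (14) + 9 = 23 → 'x'
  'r' (17) + 9 = 0 → 'a'
  'm' (12) + 9 = 21 → 'v'
Result = "anoxav"


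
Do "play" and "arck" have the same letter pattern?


Pattern of "play": [0, 1, 2, 3]
Pattern of "arck": [0, 1, 2, 3]
Patterns match
Same pattern = Yes


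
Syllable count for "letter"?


Word: "letter"
Syllable breakdown: let / ter
Counting: 2 parts
= 2 syllables


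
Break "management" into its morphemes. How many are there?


Word: "management"
Morphemes: manage + -ment
Each morpheme carries meaning
= 2 morphemes


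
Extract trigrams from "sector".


Word: "sector" (length 6)
Number of trigrams = 6 - 3 + 1 = 4
  Position 0: "sec"
  Position 1: "ect"
  Position 2: "cto"
  Position 3: "tor"
Trigrams = "sec", "ect", "cto", "tor"


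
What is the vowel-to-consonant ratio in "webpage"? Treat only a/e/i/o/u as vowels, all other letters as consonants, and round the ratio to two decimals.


Word: "webpage"
Vowels (a,e,i,o,u): 3
Consonants: 4
Ratio = 3/4
= 0.75


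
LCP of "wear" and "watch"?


Word 1: "wear"
Word 2: "watch"
Comparing from start:
  Pos 0: 'w' == 'w'
  Pos 1: 'e' != 'a' (stop)
LCP = "w" (length 1)


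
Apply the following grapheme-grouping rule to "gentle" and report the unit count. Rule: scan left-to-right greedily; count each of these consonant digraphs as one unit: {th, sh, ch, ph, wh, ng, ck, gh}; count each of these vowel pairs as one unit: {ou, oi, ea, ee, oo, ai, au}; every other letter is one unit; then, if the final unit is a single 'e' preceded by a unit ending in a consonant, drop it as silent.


Word: "gentle" (6 letters)
Left-to-right scan:
  [1] 'g' (letter)
  [2] 'e' (letter)
  [3] 'n' (letter)
  [4] 't' (letter)
  [5] 'l' (letter)
  [6] 'e' (letter)
Units from scan: 6
Final unit is 'e' after a consonant -> drop as silent (-1)
Sound units = 5 units


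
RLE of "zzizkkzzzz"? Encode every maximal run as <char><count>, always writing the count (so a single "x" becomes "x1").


String: "zzizkkzzzz"
Scanning for consecutive runs:
  'z' x 2
  'i' x 1
  'z' x 1
  'k' x 2
  'z' x 4
RLE = "z2i1z1k2z4"


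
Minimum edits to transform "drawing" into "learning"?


Word 1: "drawing" (length 7)
Word 2: "learning" (length 8)
One optimal edit sequence (insert/delete/substitute each cost 1):
  1. substitute 'd' -> 'l'  (+1)
  2. substitute 'r' -> 'e'  (+1)
  3. keep 'a'
  4. insert 'r'  (+1)
  5. substitute 'w' -> 'n'  (+1)
  6. keep 'i'
  7. keep 'n'
  8. keep 'g'
Total edit operations: 4
Edit distance = 4


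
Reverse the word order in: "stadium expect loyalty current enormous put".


Original: "stadium expect loyalty current enormous put"
Words (1..n): stadium | expect | loyalty | current | enormous | put
Reversed (n..1): put | enormous | current | loyalty | expect | stadium
Result = "put enormous current loyalty expect stadium"


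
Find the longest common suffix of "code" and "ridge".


Word 1: "code"
Word 2: "ridge"
Comparing from end:
  Pos -1: 'e' == 'e'
  Pos -2: 'd' != 'g' (stop)
LCS = "e" (length 1)


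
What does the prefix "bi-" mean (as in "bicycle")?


Prefix: bi-
Example: bicycle (bi- + cycle)
Meaning = two


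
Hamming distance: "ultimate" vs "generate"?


Comparing character by character (same length = 8):
  Pos 0: 'u' vs 'g' !=
  Pos 1: 'l' vs 'e' !=
  Pos 2: 't' vs 'n' !=
  Pos 3: 'i' vs 'e' !=
  Pos 4: 'm' vs 'r' !=
  Pos 5: 'a' vs 'a' =
  Pos 6: 't' vs 't' =
  Pos 7: 'e' vs 'e' =
Hamming distance = 5


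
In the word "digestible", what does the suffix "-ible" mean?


Suffix: -ible
Example: digestible (digest + -ible)
Meaning = capable of


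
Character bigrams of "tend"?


Word: "tend" (length 4)
Number of bigrams = 4 - 2 + 1 = 3
  Position 0: "te"
  Position 1: "en"
  Position 2: "nd"
Bigrams = "te", "en", "nd"


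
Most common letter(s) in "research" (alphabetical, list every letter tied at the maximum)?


Word: "research"
Letter counts:
  'a': 1
  'c': 1
  'e': 2
  'h': 1
  'r': 2
  's': 1
Maximum count = 2
Most frequent = 'e', 'r' (2 times each)


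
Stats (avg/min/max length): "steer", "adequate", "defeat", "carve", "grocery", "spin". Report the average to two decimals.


Lengths: "steer"=5, "adequate"=8, "defeat"=6, "carve"=5, "grocery"=7, "spin"=4
Sum = 35, Count = 6
Average = 35/6 = 5.83
= avg=5.83, min=4, max=8


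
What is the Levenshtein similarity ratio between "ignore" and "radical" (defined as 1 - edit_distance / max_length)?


Word 1: "ignore" (length 6)
Word 2: "radical" (length 7)
One optimal edit sequence:
  1. insert 'r'  (+1)
  2. substitute 'i' -> 'a'  (+1)
  3. substitute 'g' -> 'd'  (+1)
  4. substitute 'n' -> 'i'  (+1)
  5. substitute 'o' -> 'c'  (+1)
  6. substitute 'r' -> 'a'  (+1)
  7. substitute 'e' -> 'l'  (+1)
Edit distance = 7
Max length = max(6, 7) = 7
Similarity = 1 - 7/7
= 0.0000


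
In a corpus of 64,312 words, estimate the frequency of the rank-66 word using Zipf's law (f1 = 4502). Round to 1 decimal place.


Zipf's law: f(r) = f(1) / r
f(1) = 4502
f(66) = 4502 / 66
= 68.2 occurrences


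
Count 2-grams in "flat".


Word: "flat" (length 4)
Number of 2-grams = length - 2 + 1 = 4 - 2 + 1
= 3


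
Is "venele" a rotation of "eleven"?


Word: "eleven", Candidate: "venele"
Method: check if candidate is substring of word+word
"eleveneleven" contains "venele"? Yes
Is rotation = Yes


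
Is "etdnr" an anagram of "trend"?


Word 1: "trend" → sorted: denrt
Word 2: "etdnr" → sorted: denrt
Same letters? denrt == denrt
Anagram = Yes


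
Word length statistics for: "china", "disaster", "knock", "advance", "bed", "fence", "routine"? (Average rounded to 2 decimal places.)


Lengths: "china"=5, "disaster"=8, "knock"=5, "advance"=7, "bed"=3, "fence"=5, "routine"=7
Sum = 40, Count = 7
Average = 40/7 = 5.71
= avg=5.71, min=3, max=8


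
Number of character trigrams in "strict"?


Word: "strict" (length 6)
Number of 3-grams = length - 3 + 1 = 6 - 3 + 1
= 4


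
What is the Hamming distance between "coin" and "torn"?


Comparing character by character (same length = 4):
  Pos 0: 'c' vs 't' !=
  Pos 1: 'o' vs 'o' =
  Pos 2: 'i' vs 'r' !=
  Pos 3: 'n' vs 'n' =
Hamming distance = 2


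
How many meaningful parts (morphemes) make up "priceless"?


Word: "priceless"
Morphemes: price + -less
Each morpheme carries meaning
= 2 morphemes


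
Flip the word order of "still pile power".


Original: "still pile power"
Words (1..n): still | pile | power
Reversed (n..1): power | pile | still
Result = "power pile still"


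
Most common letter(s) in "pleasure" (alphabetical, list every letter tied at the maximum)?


Word: "pleasure"
Letter counts:
  'a': 1
  'e': 2
  'l': 1
  'p': 1
  'r': 1
  's': 1
  'u': 1
Maximum count = 2
Most frequent = 'e' (2 times each)


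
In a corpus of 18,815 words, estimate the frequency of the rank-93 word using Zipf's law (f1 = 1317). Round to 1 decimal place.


Zipf's law: f(r) = f(1) / r
f(1) = 1317
f(93) = 1317 / 93
= 14.2 occurrences


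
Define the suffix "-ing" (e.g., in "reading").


Suffix: -ing
Example: reading (read + -ing)
Meaning = present participle


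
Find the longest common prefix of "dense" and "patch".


Word 1: "dense"
Word 2: "patch"
Comparing from start:
  Pos 0: 'd' != 'p' (stop)
LCP = "" (length 0)


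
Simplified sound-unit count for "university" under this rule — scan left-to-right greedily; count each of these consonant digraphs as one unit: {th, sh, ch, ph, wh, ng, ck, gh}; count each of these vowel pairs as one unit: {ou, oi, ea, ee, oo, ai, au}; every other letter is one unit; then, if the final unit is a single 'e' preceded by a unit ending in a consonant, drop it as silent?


Word: "university" (10 letters)
Left-to-right scan:
  1. 'u' (letter)
  2. 'n' (letter)
  3. 'i' (letter)
  4. 'v' (letter)
  5. 'e' (letter)
  6. 'r' (letter)
  7. 's' (letter)
  8. 'i' (letter)
  9. 't' (letter)
  10. 'y' (letter)
Units from scan: 10
Sound units = 10 units


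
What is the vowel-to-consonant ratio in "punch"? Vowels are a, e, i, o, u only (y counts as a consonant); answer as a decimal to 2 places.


Word: "punch"
Vowels (a,e,i,o,u): 1
Consonants: 4
Ratio = 1/4
= 0.25


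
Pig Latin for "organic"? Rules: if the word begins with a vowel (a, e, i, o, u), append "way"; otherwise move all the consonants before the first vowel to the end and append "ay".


Word: "organic"
Starts with vowel → add 'way'
Pig Latin = "organicway"


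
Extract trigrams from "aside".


Word: "aside" (length 5)
Number of trigrams = 5 - 3 + 1 = 3
  Position 0: "asi"
  Position 1: "sid"
  Position 2: "ide"
Trigrams = "asi", "sid", "ide"


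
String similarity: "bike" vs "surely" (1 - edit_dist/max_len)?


Word 1: "bike" (length 4)
Word 2: "surely" (length 6)
One optimal edit sequence:
  1. substitute 'b' -> 's'  (+1)
  2. substitute 'i' -> 'u'  (+1)
  3. substitute 'k' -> 'r'  (+1)
  4. keep 'e'
  5. insert 'l'  (+1)
  6. insert 'y'  (+1)
Edit distance = 5
Max length = max(4, 6) = 6
Similarity = 1 - 5/6
= 0.1667


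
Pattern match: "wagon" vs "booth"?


Pattern of "wagon": [0, 1, 2, 3, 4]
Pattern of "booth": [0, 1, 1, 2, 3]
Patterns do not match
Same pattern = No


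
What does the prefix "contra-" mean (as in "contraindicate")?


Prefix: contra-
Example: contraindicate (contra- + indicate)
Meaning = against


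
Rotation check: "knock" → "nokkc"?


Word: "knock", Candidate: "nokkc"
Method: check if candidate is substring of word+word
"knockknock" contains "nokkc"? No
Is rotation = No


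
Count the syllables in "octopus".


Word: "octopus"
Syllable breakdown: oc / to / pus
Counting: 3 parts
= 3 syllables


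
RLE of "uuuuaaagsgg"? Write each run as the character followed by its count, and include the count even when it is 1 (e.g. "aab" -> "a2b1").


String: "uuuuaaagsgg"
Scanning for consecutive runs:
  'u' x 4
  'a' x 3
  'g' x 1
  's' x 1
  'g' x 2
RLE = "u4a3g1s1g2"


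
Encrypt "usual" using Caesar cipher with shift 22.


Word: "usual"
Shift: 22
Each letter → (letter + shift) mod 26:
  'u' (20) + 22 = 16 → 'q'
  's' (18) + 22 = 14 → 'o'
  'u' (20) + 22 = 16 → 'q'
  'a' (0) + 22 = 22 → 'w'
  'l' (11) + 22 = 7 → 'h'
Result = "qoqwh"


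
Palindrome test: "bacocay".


Word: "bacocay"
Reversed: "yacocab"
Forward == Backward? bacocay != yacocab
Palindrome = No


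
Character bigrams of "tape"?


Word: "tape" (length 4)
Number of bigrams = 4 - 2 + 1 = 3
  Position 0: "ta"
  Position 1: "ap"
  Position 2: "pe"
Bigrams = "ta", "ap", "pe"


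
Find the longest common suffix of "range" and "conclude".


Word 1: "range"
Word 2: "conclude"
Comparing from end:
  Pos -1: 'e' == 'e'
  Pos -2: 'g' != 'd' (stop)
LCS = "e" (length 1)


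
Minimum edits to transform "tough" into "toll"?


Word 1: "tough" (length 5)
Word 2: "toll" (length 4)
One optimal edit sequence (insert/delete/substitute each cost 1):
  1. keep 't'
  2. keep 'o'
  3. delete 'u'  (+1)
  4. substitute 'g' -> 'l'  (+1)
  5. substitute 'h' -> 'l'  (+1)
Total edit operations: 3
Edit distance = 3


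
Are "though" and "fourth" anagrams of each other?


Word 1: "though" → sorted: ghhotu
Word 2: "fourth" → sorted: fhortu
Same letters? ghhotu != fhortu
Anagram = No


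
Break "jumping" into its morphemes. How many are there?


Word: "jumping"
Morphemes: jump / -ing
Each morpheme carries meaning
= 2 morphemes


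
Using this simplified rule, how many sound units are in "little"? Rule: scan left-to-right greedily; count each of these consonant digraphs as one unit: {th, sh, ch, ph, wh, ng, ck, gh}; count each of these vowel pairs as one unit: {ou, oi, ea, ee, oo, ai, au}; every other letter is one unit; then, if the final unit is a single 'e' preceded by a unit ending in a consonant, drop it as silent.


Word: "little" (6 letters)
Left-to-right scan:
  1. 'l' (letter)
  2. 'i' (letter)
  3. 't' (letter)
  4. 't' (letter)
  5. 'l' (letter)
  6. 'e' (letter)
Units from scan: 6
Final unit is 'e' after a consonant -> drop as silent (-1)
Sound units = 5 units


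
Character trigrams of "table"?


Word: "table" (length 5)
Number of trigrams = 5 - 3 + 1 = 3
  Position 0: "tab"
  Position 1: "abl"
  Position 2: "ble"
Trigrams = "tab", "abl", "ble"


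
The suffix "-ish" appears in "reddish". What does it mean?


Suffix: -ish
As in: reddish -> red + -ish, with a spelling change
Meaning = somewhat / having the qualities of


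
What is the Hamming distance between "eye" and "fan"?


Comparing character by character (same length = 3):
  Pos 0: 'e' vs 'f' !=
  Pos 1: 'y' vs 'a' !=
  Pos 2: 'e' vs 'n' !=
Hamming distance = 3


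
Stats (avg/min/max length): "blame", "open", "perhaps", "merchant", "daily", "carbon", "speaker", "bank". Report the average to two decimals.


Lengths: "blame"=5, "open"=4, "perhaps"=7, "merchant"=8, "daily"=5, "carbon"=6, "speaker"=7, "bank"=4
Sum = 46, Count = 8
Average = 46/8 = 5.75
= avg=5.75, min=4, max=8


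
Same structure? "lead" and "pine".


Pattern of "lead": [0, 1, 2, 3]
Pattern of "pine": [0, 1, 2, 3]
Patterns match
Same pattern = Yes


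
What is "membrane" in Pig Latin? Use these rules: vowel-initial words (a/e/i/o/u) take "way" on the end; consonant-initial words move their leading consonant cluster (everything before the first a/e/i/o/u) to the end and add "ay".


Word: "membrane"
Starts with consonant(s) → move to end, add 'ay'
Consonant cluster: "m"
Pig Latin = "embranemay"


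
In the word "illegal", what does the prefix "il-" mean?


Prefix: il-
Example: illegal = il- + legal
Meaning = not


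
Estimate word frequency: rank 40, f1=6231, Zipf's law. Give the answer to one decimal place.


Zipf's law: f(r) = f(1) / r
f(1) = 6231
f(40) = 6231 / 40
= 155.8 occurrences


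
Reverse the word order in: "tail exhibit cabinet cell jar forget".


Original: "tail exhibit cabinet cell jar forget"
Words (1..n): tail | exhibit | cabinet | cell | jar | forget
Reversed (n..1): forget | jar | cell | cabinet | exhibit | tail
Result = "forget jar cell cabinet exhibit tail"


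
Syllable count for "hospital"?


Word: "hospital"
Syllable breakdown: hos / pi / tal
Counting: 3 parts
= 3 syllables


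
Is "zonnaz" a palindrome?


Word: "zonnaz"
Reversed: "zannoz"
Forward == Backward? zonnaz != zannoz
Palindrome = No


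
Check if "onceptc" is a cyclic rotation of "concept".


Word: "concept", Candidate: "onceptc"
Method: check if candidate is substring of word+word
"conceptconcept" contains "onceptc"? Yes
Is rotation = Yes


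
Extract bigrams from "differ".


Word: "differ" (length 6)
Number of bigrams = 6 - 2 + 1 = 5
  Position 0: "di"
  Position 1: "if"
  Position 2: "ff"
  Position 3: "fe"
  Position 4: "er"
Bigrams = "di", "if", "ff", "fe", "er"


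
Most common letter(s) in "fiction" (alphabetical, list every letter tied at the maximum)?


Word: "fiction"
Letter counts:
  'c': 1
  'f': 1
  'i': 2
  'n': 1
  'o': 1
  't': 1
Maximum count = 2
Most frequent = 'i' (2 times each)


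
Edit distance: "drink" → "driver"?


Word 1: "drink" (length 5)
Word 2: "driver" (length 6)
One optimal edit sequence (insert/delete/substitute each cost 1):
  1. keep 'd'
  2. keep 'r'
  3. keep 'i'
  4. insert 'v'  (+1)
  5. substitute 'n' -> 'e'  (+1)
  6. substitute 'k' -> 'r'  (+1)
Total edit operations: 3
Edit distance = 3


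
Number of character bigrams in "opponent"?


Word: "opponent" (length 8)
Number of 2-grams = length - 2 + 1 = 8 - 2 + 1
= 7


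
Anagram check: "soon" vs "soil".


Word 1: "soon" → sorted: noos
Word 2: "soil" → sorted: ilos
Same letters? noos != ilos
Anagram = No


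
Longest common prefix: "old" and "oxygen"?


Word 1: "old"
Word 2: "oxygen"
Comparing from start:
  Pos 0: 'o' == 'o'
  Pos 1: 'l' != 'x' (stop)
LCP = "o" (length 1)


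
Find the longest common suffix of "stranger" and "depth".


Word 1: "stranger"
Word 2: "depth"
Comparing from end:
  Pos -1: 'r' != 'h' (stop)
LCS = "" (length 0)


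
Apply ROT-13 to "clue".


Word: "clue"
Shift: 13
Each letter → (letter + shift) mod 26:
  'c' (2) + 13 = 15 → 'p'
  'l' (11) + 13 = 24 → 'y'
  'u' (20) + 13 = 7 → 'h'
  'e' (4) + 13 = 17 → 'r'
Result = "pyhr"


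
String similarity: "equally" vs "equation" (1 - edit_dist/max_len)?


Word 1: "equally" (length 7)
Word 2: "equation" (length 8)
One optimal edit sequence:
  1. keep 'e'
  2. keep 'q'
  3. keep 'u'
  4. keep 'a'
  5. insert 't'  (+1)
  6. substitute 'l' -> 'i'  (+1)
  7. substitute 'l' -> 'o'  (+1)
  8. substitute 'y' -> 'n'  (+1)
Edit distance = 4
Max length = max(7, 8) = 8
Similarity = 1 - 4/8
= 0.5000


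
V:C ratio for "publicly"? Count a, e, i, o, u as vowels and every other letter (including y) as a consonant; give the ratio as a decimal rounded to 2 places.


Word: "publicly"
Vowels (a,e,i,o,u): 2
Consonants: 6
Ratio = 2/6
= 0.33


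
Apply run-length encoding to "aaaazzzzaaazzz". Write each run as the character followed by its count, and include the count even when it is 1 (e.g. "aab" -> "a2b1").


String: "aaaazzzzaaazzz"
Scanning for consecutive runs:
  'a' x 4
  'z' x 4
  'a' x 3
  'z' x 3
RLE = "a4z4a3z3"


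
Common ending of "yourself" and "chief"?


Word 1: "yourself"
Word 2: "chief"
Comparing from end:
  Pos -1: 'f' == 'f'
  Pos -2: 'l' != 'e' (stop)
LCS = "f" (length 1)


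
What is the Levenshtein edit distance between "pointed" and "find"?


Word 1: "pointed" (length 7)
Word 2: "find" (length 4)
One optimal edit sequence (insert/delete/substitute each cost 1):
  1. delete 'p'  (+1)
  2. substitute 'o' -> 'f'  (+1)
  3. keep 'i'
  4. keep 'n'
  5. delete 't'  (+1)
  6. delete 'e'  (+1)
  7. keep 'd'
Total edit operations: 4
Edit distance = 4


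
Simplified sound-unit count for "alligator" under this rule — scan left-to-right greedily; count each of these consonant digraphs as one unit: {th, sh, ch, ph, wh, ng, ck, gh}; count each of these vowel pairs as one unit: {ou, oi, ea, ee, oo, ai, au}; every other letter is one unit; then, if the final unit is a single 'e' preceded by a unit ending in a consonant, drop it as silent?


Word: "alligator" (9 letters)
Left-to-right scan:
  [1] 'a' (letter)
  [2] 'l' (letter)
  [3] 'l' (letter)
  [4] 'i' (letter)
  [5] 'g' (letter)
  [6] 'a' (letter)
  [7] 't' (letter)
  [8] 'o' (letter)
  [9] 'r' (letter)
Units from scan: 9
Sound units = 9 units


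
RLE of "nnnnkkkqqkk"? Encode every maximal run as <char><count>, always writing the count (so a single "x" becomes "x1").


String: "nnnnkkkqqkk"
Scanning for consecutive runs:
  'n' x 4
  'k' x 3
  'q' x 2
  'k' x 2
RLE = "n4k3q2k2"


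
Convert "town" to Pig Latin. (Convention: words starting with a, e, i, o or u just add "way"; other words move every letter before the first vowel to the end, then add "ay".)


Word: "town"
Starts with consonant(s) → move to end, add 'ay'
Consonant cluster: "t"
Pig Latin = "owntay"


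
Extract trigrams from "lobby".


Word: "lobby" (length 5)
Number of trigrams = 5 - 3 + 1 = 3
  Position 0: "lob"
  Position 1: "obb"
  Position 2: "bby"
Trigrams = "lob", "obb", "bby"


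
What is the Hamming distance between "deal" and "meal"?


Comparing character by character (same length = 4):
  Pos 0: 'd' vs 'm' !=
  Pos 1: 'e' vs 'e' =
  Pos 2: 'a' vs 'a' =
  Pos 3: 'l' vs 'l' =
Hamming distance = 1


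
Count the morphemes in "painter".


Word: "painter"
Morphemes: paint / -er
Each morpheme carries meaning
= 2 morphemes
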